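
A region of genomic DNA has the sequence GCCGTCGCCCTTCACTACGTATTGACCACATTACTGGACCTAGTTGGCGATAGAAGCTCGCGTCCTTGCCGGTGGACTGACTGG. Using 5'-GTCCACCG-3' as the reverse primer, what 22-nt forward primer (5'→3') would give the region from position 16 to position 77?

5'-TACGTATTGACCACATTACTGG-3'

The reverse primer's reverse complement CGGTGGAC matches the template at positions 70–77; the product starts at position 16.
The forward primer is identical to the top strand over positions 16–37: TACGTATTGACCACATTACTGG.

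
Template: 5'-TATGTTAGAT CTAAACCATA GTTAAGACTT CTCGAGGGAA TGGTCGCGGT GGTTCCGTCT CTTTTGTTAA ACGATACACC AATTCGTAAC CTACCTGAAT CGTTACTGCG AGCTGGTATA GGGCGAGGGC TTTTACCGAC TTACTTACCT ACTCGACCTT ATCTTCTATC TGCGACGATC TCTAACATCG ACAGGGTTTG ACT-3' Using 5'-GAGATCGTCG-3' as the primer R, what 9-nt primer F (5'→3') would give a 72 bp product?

5'-AGCTGGTAT-3'

The reverse primer's reverse complement CGACGATCTC matches the template at positions 173–182, so the product ends at position 182.
A 72 bp product then starts at position 182 − 72 + 1 = 111.
The forward primer is identical to the top strand there: AGCTGGTAT.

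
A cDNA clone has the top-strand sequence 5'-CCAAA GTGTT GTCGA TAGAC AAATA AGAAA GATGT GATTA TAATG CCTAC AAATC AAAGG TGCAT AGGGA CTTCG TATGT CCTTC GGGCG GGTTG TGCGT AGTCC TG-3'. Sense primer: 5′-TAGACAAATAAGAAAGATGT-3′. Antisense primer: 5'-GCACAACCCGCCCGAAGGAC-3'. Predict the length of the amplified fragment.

83 bp

Scanning the template, TAGACAAATAAGAAAGATGT occurs at positions 16–35; this primer anneals to the bottom strand there with its 3' end pointing downstream.
Taking the reverse complement of GCACAACCCGCCCGAAGGAC gives GTCCTTCGGGCGGGTTGTGC, found at positions 79–98 on the template; the primer anneals here to the top strand with its 3' end pointing upstream.
Amplicon spans positions 16–98: 83 bp.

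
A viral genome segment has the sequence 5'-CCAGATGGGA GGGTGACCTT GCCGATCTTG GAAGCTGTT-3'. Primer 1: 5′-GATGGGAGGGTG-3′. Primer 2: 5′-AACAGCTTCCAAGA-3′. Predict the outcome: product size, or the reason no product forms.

Yes — a 36 bp product.

Primer 1 (GATGGGAGGGTG) matches the top strand at positions 4–15; it acts as a forward primer.
Primer 2's reverse complement is TCTTGGAAGCTGTT, matching the top strand at positions 26–39; it acts as a reverse primer.
The 3' ends face each other across positions 4–39, giving a 36 bp product.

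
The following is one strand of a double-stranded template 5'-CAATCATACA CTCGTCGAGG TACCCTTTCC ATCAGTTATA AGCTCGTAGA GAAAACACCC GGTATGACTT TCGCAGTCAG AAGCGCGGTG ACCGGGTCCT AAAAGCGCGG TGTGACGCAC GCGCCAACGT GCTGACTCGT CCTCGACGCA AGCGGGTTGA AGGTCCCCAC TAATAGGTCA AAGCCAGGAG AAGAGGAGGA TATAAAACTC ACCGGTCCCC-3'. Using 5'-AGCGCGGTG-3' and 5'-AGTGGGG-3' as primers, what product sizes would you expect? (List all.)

The forward primer AGCGCGGTG matches the top strand at positions 82–90, 104–112.
The reverse primer's reverse complement is CCCCACT, matching at positions 165–171.
Each forward site pairs with the reverse site to give a product ending at position 171: sizes 90, 68 bp.

90 bp, 68 bp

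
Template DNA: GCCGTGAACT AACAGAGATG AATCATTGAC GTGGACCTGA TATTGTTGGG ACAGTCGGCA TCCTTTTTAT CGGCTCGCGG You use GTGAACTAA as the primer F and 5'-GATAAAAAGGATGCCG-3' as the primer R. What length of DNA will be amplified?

The forward primer matches the template at positions 4–12.
Reverse complement of the reverse primer: CGGCATCCTTTTTATC. This occurs on the top strand at positions 56–71.
Product length = (reverse-primer end) − (forward-primer start) + 1 = 71 − 4 + 1 = 68 bp.

68 bp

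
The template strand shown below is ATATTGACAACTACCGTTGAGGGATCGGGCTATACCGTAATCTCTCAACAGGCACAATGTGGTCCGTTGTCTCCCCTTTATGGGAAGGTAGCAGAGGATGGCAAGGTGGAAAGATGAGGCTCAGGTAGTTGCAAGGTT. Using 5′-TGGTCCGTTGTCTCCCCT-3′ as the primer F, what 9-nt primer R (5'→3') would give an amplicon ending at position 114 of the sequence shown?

The forward primer binds at positions 60–77; the product's 3' end on the top strand is position 114.
The reverse primer anneals to the top strand over positions 106–114, i.e. to GTGGAAAGA.
Its sequence written 5'→3' is the reverse complement: TCTTTCCAC.

5'-TCTTTCCAC-3'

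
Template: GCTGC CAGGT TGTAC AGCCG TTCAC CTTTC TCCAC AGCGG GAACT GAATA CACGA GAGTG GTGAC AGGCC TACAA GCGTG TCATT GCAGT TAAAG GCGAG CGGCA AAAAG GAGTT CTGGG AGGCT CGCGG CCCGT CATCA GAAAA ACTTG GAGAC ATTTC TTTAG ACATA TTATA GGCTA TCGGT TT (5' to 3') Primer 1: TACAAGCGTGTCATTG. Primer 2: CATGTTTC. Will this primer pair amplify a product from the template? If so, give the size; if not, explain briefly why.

No product — primer 2 has no binding site in the template.

Primer 2 (CATGTTTC) does not match the top strand, and its reverse complement GAAACATG does not match either.
With no annealing site for primer 2, no amplification occurs.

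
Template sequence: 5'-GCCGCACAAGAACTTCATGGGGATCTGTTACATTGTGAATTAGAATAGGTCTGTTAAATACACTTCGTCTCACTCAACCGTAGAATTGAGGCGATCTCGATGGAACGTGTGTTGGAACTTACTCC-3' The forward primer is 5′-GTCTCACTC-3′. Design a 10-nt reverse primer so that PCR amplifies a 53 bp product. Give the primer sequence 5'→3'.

5'-AGTTCCAACA-3'

The forward primer binds at positions 67–75, so a 53 bp product ends at position 67 + 53 − 1 = 119.
The reverse primer anneals to the top strand over positions 110–119, i.e. to TGTTGGAACT.
Its sequence written 5'→3' is the reverse complement: AGTTCCAACA.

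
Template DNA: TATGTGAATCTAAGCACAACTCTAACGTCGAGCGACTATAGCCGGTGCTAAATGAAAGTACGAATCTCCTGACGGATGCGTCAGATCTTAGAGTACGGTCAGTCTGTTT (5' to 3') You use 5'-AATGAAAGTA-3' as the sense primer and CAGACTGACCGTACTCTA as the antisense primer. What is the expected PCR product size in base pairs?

56 bp

Forward primer AATGAAAGTA is found on the top strand at positions 51–60.
Reverse complement of the reverse primer: TAGAGTACGGTCAGTCTG. This occurs on the top strand at positions 89–106.
Amplicon spans positions 51–106: 56 bp.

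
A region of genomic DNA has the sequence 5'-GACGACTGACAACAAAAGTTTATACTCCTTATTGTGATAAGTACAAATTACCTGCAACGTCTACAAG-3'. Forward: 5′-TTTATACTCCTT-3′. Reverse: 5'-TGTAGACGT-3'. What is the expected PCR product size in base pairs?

Scanning the template, TTTATACTCCTT occurs at positions 19–30; this primer anneals to the bottom strand there with its 3' end pointing downstream.
The reverse primer's reverse complement is ACGTCTACA, which matches the template at positions 57–65.
The product runs from position 19 to position 65, so its length is 65 − 19 + 1 = 47 bp.

47 bp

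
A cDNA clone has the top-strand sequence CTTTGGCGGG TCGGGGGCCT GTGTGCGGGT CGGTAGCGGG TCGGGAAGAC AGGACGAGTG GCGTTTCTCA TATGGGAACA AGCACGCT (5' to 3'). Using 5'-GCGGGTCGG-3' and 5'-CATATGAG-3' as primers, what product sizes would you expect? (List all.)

69 bp, 50 bp, 39 bp

The forward primer GCGGGTCGG matches the top strand at positions 6–14, 25–33, 36–44.
The reverse primer's reverse complement is CTCATATG, matching at positions 67–74.
Each forward site pairs with the reverse site to give a product ending at position 74: sizes 69, 50, 39 bp.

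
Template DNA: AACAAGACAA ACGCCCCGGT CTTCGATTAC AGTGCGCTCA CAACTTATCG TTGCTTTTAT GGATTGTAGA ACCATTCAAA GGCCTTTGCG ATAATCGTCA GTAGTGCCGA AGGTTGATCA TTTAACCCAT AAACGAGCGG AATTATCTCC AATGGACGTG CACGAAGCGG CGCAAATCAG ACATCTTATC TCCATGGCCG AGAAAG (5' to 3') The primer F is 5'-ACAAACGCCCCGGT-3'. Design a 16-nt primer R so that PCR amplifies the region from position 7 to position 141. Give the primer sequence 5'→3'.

5'-TCCGCTCGTTTATGGG-3'

The product's 3' end on the top strand is position 141.
The reverse primer anneals to the top strand over positions 126–141, i.e. to CCCATAAACGAGCGGA.
Its sequence written 5'→3' is the reverse complement: TCCGCTCGTTTATGGG.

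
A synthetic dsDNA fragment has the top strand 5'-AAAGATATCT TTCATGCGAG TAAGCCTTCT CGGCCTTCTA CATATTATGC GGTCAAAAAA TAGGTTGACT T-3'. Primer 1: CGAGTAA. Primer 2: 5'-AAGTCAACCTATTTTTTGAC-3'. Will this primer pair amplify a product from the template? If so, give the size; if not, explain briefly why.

Yes — a 55 bp product.

Primer 1 (CGAGTAA) matches the top strand at positions 17–23; it acts as a forward primer.
Primer 2's reverse complement is GTCAAAAAATAGGTTGACTT, matching the top strand at positions 52–71; it acts as a reverse primer.
The 3' ends face each other across positions 17–71, giving a 55 bp product.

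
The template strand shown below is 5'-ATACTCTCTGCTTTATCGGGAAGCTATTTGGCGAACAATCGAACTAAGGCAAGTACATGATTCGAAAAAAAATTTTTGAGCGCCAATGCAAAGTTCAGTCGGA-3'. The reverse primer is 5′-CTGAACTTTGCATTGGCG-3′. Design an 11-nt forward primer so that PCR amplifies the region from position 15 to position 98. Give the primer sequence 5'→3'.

The reverse primer's reverse complement CGCCAATGCAAAGTTCAG matches the template at positions 81–98; the product starts at position 15.
The forward primer is identical to the top strand over positions 15–25: ATCGGGAAGCT.

5'-ATCGGGAAGCT-3'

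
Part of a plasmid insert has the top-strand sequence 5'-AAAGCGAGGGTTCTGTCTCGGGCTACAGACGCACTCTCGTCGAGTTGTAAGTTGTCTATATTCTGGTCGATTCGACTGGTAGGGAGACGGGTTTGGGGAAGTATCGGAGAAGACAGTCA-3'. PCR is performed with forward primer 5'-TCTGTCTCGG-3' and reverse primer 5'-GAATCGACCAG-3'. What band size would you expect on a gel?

62 bp

The forward primer matches the template at positions 12–21.
Taking the reverse complement of GAATCGACCAG gives CTGGTCGATTC, found at positions 63–73 on the template; the primer anneals here to the top strand with its 3' end pointing upstream.
Amplicon spans positions 12–73: 62 bp.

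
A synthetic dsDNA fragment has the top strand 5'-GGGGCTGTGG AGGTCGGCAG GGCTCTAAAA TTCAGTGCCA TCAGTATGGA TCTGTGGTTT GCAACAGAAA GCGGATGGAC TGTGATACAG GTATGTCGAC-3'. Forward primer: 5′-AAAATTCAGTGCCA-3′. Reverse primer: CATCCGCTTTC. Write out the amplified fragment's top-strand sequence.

The forward primer matches the template at positions 27–40.
Taking the reverse complement of CATCCGCTTTC gives GAAAGCGGATG, found at positions 67–77 on the template; the primer anneals here to the top strand with its 3' end pointing upstream.
The product is the template from position 27 through 77 (51 bp).

5'-AAAATTCAGTGCCATCAGTATGGATCTGTGGTTTGCAACAGAAAGCGGATG-3'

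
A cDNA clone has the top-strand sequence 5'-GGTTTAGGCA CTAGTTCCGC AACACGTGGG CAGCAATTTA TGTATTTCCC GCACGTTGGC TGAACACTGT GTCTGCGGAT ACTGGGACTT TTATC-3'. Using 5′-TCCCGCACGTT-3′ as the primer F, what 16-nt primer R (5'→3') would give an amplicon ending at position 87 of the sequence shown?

The forward primer binds at positions 47–57; the product's 3' end on the top strand is position 87.
The reverse primer anneals to the top strand over positions 72–87, i.e. to TCTGCGGATACTGGGA.
Its sequence written 5'→3' is the reverse complement: TCCCAGTATCCGCAGA.

5'-TCCCAGTATCCGCAGA-3'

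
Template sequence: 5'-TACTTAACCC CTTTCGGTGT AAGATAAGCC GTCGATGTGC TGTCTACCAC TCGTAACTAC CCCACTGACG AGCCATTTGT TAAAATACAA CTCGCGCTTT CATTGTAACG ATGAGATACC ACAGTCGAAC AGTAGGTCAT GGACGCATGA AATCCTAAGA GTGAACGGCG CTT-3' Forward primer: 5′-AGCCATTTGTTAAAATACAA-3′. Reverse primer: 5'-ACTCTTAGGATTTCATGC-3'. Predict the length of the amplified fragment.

Forward primer AGCCATTTGTTAAAATACAA is found on the top strand at positions 71–90.
Reverse complement of the reverse primer: GCATGAAATCCTAAGAGT. This occurs on the top strand at positions 145–162.
The product runs from position 71 to position 162, so its length is 162 − 71 + 1 = 92 bp.

92 bp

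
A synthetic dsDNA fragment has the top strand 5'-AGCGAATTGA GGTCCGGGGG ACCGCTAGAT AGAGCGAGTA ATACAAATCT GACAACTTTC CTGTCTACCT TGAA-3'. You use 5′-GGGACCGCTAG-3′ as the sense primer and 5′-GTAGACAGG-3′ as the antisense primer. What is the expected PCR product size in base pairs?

51 bp

The forward primer matches the template at positions 18–28.
The reverse primer's reverse complement is CCTGTCTAC, which matches the template at positions 60–68.
Amplicon spans positions 18–68: 51 bp.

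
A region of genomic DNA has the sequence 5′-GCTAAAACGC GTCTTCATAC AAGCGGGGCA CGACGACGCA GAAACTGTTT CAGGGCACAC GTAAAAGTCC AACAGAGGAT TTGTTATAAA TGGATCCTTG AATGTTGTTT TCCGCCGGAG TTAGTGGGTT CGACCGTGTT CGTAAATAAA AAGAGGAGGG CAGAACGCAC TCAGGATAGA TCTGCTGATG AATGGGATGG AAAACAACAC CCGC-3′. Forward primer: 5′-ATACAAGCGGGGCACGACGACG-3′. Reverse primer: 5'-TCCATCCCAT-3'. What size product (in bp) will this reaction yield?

185 bp

Scanning the template, ATACAAGCGGGGCACGACGACG occurs at positions 17–38; this primer anneals to the bottom strand there with its 3' end pointing downstream.
Reverse complement of the reverse primer: ATGGGATGGA. This occurs on the top strand at positions 192–201.
The product runs from position 17 to position 201, so its length is 201 − 17 + 1 = 185 bp.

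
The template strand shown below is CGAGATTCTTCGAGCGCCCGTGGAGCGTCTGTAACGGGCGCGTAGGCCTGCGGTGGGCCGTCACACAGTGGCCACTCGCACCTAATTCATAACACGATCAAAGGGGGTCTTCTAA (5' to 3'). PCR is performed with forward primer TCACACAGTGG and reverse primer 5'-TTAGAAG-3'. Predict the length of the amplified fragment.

55 bp

Forward primer TCACACAGTGG is found on the top strand at positions 61–71.
The reverse primer's reverse complement is CTTCTAA, which matches the template at positions 109–115.
The product runs from position 61 to position 115, so its length is 115 − 61 + 1 = 55 bp.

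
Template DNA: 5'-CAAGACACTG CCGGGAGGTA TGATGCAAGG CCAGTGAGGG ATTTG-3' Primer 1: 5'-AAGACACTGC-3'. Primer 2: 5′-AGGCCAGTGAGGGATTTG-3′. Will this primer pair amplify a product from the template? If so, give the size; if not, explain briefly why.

Primer 1 (AAGACACTGC) matches the top strand at positions 2–11 (3' end points downstream).
Primer 2 (AGGCCAGTGAGGGATTTG) also matches the top strand directly, at positions 28–45 — its reverse complement CAAATCCCTCACTGGCCT is not present.
Both primers anneal to the bottom strand with 3' ends pointing the same way, so neither can prime synthesis back toward the other.

No product — both primers anneal to the same strand and extend in the same direction.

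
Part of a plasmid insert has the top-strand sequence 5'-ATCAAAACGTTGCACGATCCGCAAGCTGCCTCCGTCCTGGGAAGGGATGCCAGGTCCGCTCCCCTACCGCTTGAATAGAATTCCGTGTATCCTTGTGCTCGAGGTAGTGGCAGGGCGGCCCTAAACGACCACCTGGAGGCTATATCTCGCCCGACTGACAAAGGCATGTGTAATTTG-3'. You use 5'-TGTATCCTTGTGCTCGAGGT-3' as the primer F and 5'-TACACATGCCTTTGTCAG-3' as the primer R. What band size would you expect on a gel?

Forward primer TGTATCCTTGTGCTCGAGGT is found on the top strand at positions 86–105.
The reverse primer's reverse complement is CTGACAAAGGCATGTGTA, which matches the template at positions 155–172.
The product runs from position 86 to position 172, so its length is 172 − 86 + 1 = 87 bp.

87 bp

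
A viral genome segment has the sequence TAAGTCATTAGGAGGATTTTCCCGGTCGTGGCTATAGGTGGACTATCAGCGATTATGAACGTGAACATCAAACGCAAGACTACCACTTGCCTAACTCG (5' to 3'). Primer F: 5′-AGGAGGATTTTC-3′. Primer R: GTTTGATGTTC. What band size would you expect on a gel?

64 bp

Scanning the template, AGGAGGATTTTC occurs at positions 10–21; this primer anneals to the bottom strand there with its 3' end pointing downstream.
Taking the reverse complement of GTTTGATGTTC gives GAACATCAAAC, found at positions 63–73 on the template; the primer anneals here to the top strand with its 3' end pointing upstream.
Amplicon spans positions 10–73: 64 bp.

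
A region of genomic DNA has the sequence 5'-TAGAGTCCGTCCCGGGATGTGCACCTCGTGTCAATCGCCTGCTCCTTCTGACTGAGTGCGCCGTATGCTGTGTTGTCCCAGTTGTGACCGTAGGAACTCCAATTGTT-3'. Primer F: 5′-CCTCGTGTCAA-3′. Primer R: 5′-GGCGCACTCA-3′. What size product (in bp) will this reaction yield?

39 bp

Forward primer CCTCGTGTCAA is found on the top strand at positions 24–34.
Taking the reverse complement of GGCGCACTCA gives TGAGTGCGCC, found at positions 53–62 on the template; the primer anneals here to the top strand with its 3' end pointing upstream.
Product length = (reverse-primer end) − (forward-primer start) + 1 = 62 − 24 + 1 = 39 bp.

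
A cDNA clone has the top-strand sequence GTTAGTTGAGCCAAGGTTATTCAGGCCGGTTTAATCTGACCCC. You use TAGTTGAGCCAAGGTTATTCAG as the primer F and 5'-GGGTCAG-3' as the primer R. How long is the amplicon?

40 bp

Scanning the template, TAGTTGAGCCAAGGTTATTCAG occurs at positions 3–24; this primer anneals to the bottom strand there with its 3' end pointing downstream.
Reverse complement of the reverse primer: CTGACCC. This occurs on the top strand at positions 36–42.
The product runs from position 3 to position 42, so its length is 42 − 3 + 1 = 40 bp.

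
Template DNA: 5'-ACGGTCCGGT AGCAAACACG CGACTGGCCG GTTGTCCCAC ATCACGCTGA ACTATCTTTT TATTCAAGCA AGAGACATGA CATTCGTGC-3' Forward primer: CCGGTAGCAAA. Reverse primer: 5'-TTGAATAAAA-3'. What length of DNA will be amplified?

62 bp

Scanning the template, CCGGTAGCAAA occurs at positions 6–16; this primer anneals to the bottom strand there with its 3' end pointing downstream.
Reverse complement of the reverse primer: TTTTATTCAA. This occurs on the top strand at positions 58–67.
The product runs from position 6 to position 67, so its length is 67 − 6 + 1 = 62 bp.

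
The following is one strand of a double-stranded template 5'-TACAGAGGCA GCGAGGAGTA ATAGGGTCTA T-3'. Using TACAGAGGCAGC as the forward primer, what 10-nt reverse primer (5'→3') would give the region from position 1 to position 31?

The product's 3' end on the top strand is position 31.
The reverse primer anneals to the top strand over positions 22–31, i.e. to TAGGGTCTAT.
Its sequence written 5'→3' is the reverse complement: ATAGACCCTA.

5'-ATAGACCCTA-3'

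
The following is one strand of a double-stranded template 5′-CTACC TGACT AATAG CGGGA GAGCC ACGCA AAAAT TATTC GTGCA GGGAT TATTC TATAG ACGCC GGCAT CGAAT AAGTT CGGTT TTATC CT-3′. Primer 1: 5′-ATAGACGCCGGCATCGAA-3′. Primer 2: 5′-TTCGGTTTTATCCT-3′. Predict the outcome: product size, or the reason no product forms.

Primer 1 (ATAGACGCCGGCATCGAA) matches the top strand at positions 57–74 (3' end points downstream).
Primer 2 (TTCGGTTTTATCCT) also matches the top strand directly, at positions 79–92 — its reverse complement AGGATAAAACCGAA is not present.
Both primers anneal to the bottom strand with 3' ends pointing the same way, so neither can prime synthesis back toward the other.

No product — both primers anneal to the same strand and extend in the same direction.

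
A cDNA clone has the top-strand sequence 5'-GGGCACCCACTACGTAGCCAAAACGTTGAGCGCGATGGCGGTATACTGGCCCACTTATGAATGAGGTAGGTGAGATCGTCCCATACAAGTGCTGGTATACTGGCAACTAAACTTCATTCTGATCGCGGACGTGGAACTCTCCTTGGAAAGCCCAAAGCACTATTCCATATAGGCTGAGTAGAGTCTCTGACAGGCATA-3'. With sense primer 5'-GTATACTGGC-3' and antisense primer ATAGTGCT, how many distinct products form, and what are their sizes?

The forward primer GTATACTGGC matches the top strand at positions 41–50, 95–104.
The reverse primer's reverse complement is AGCACTAT, matching at positions 156–163.
Each forward site pairs with the reverse site to give a product ending at position 163: sizes 123, 69 bp.

Two products: 123 bp, 69 bp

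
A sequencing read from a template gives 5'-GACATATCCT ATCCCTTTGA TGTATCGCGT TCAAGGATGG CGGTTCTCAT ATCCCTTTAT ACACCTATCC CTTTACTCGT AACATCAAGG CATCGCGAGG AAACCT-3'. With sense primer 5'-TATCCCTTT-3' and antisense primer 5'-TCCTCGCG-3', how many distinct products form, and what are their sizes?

The forward primer TATCCCTTT matches the top strand at positions 10–18, 50–58, 66–74.
The reverse primer's reverse complement is CGCGAGGA, matching at positions 94–101.
Each forward site pairs with the reverse site to give a product ending at position 101: sizes 92, 52, 36 bp.

Three products: 92 bp, 52 bp, 36 bp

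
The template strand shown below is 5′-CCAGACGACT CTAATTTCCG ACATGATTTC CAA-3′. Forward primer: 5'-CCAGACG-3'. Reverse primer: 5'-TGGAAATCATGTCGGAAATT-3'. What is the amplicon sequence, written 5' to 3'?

The forward primer matches the template at positions 1–7.
Taking the reverse complement of TGGAAATCATGTCGGAAATT gives AATTTCCGACATGATTTCCA, found at positions 13–32 on the template; the primer anneals here to the top strand with its 3' end pointing upstream.
The product is the template from position 1 through 32 (32 bp).

5'-CCAGACGACTCTAATTTCCGACATGATTTCCA-3'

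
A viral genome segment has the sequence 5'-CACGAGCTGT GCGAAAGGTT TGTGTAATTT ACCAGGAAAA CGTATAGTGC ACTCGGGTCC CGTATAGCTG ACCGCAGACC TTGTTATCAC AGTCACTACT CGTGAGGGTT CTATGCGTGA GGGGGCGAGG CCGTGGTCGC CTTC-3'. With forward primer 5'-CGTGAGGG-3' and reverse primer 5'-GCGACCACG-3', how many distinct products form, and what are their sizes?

The forward primer CGTGAGGG matches the top strand at positions 101–108, 116–123.
The reverse primer's reverse complement is CGTGGTCGC, matching at positions 132–140.
Each forward site pairs with the reverse site to give a product ending at position 140: sizes 40, 25 bp.

Two products: 40 bp, 25 bp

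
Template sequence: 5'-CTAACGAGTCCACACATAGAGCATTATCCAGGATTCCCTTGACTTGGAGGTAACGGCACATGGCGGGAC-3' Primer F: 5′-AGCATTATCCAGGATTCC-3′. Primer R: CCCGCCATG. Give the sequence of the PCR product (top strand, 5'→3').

Scanning the template, AGCATTATCCAGGATTCC occurs at positions 20–37; this primer anneals to the bottom strand there with its 3' end pointing downstream.
Taking the reverse complement of CCCGCCATG gives CATGGCGGG, found at positions 59–67 on the template; the primer anneals here to the top strand with its 3' end pointing upstream.
The product is the template from position 20 through 67 (48 bp).

5'-AGCATTATCCAGGATTCCCTTGACTTGGAGGTAACGGCACATGGCGGG-3'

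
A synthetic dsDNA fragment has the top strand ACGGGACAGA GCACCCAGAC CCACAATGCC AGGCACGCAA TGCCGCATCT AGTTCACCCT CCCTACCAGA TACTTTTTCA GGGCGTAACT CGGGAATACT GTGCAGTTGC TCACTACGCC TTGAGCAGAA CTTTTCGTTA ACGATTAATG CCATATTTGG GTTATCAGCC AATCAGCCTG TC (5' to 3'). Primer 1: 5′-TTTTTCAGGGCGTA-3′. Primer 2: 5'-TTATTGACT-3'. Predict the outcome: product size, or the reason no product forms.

No product — primer 2 has no binding site in the template.

Primer 2 (TTATTGACT) does not match the top strand, and its reverse complement AGTCAATAA does not match either.
With no annealing site for primer 2, no amplification occurs.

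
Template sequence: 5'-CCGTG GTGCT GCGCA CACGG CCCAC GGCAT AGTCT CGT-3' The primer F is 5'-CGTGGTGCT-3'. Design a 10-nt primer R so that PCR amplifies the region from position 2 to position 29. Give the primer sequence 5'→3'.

The product's 3' end on the top strand is position 29.
The reverse primer anneals to the top strand over positions 20–29, i.e. to GCCCACGGCA.
Its sequence written 5'→3' is the reverse complement: TGCCGTGGGC.

5'-TGCCGTGGGC-3'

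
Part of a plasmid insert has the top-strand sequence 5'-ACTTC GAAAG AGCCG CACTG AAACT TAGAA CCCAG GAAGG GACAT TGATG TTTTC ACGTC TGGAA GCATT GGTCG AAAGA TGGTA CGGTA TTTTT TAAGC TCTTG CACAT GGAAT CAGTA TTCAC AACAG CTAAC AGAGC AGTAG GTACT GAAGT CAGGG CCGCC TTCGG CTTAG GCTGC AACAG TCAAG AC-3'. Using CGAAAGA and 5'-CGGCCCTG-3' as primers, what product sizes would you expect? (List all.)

159 bp, 90 bp

The forward primer CGAAAGA matches the top strand at positions 5–11, 74–80.
The reverse primer's reverse complement is CAGGGCCG, matching at positions 156–163.
Each forward site pairs with the reverse site to give a product ending at position 163: sizes 159, 90 bp.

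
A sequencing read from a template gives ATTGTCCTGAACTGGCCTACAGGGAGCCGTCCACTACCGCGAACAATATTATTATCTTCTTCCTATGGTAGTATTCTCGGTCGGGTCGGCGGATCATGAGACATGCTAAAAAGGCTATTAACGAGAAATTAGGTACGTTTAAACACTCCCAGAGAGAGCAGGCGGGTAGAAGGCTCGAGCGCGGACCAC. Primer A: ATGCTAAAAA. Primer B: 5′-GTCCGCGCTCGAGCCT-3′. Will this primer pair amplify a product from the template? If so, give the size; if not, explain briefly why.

Yes — an 84 bp product.

Primer A (ATGCTAAAAA) matches the top strand at positions 103–112; it acts as a forward primer.
Primer B's reverse complement is AGGCTCGAGCGCGGAC, matching the top strand at positions 171–186; it acts as a reverse primer.
The 3' ends face each other across positions 103–186, giving an 84 bp product.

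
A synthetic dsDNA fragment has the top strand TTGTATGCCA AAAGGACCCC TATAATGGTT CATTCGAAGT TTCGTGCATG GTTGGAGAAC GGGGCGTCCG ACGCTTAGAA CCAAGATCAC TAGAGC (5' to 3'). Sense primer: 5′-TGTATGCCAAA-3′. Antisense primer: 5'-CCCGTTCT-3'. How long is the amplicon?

Scanning the template, TGTATGCCAAA occurs at positions 2–12; this primer anneals to the bottom strand there with its 3' end pointing downstream.
The reverse primer's reverse complement is AGAACGGG, which matches the template at positions 56–63.
Product length = (reverse-primer end) − (forward-primer start) + 1 = 63 − 2 + 1 = 62 bp.

62 bp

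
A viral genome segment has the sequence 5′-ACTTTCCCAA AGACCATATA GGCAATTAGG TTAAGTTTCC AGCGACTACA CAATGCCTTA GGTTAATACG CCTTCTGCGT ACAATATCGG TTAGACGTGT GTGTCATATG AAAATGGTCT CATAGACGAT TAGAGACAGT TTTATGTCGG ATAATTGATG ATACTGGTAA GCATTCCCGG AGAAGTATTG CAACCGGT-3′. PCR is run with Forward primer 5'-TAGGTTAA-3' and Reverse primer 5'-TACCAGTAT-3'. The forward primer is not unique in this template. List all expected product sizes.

The forward primer TAGGTTAA matches the top strand at positions 27–34, 59–66.
The reverse primer's reverse complement is ATACTGGTA, matching at positions 161–169.
Each forward site pairs with the reverse site to give a product ending at position 169: sizes 143, 111 bp.

143 bp, 111 bp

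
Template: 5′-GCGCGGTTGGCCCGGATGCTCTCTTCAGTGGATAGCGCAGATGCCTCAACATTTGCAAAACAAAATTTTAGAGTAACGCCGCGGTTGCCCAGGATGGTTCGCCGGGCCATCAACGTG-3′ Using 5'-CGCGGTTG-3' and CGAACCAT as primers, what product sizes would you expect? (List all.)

The forward primer CGCGGTTG matches the top strand at positions 2–9, 80–87.
The reverse primer's reverse complement is ATGGTTCG, matching at positions 94–101.
Each forward site pairs with the reverse site to give a product ending at position 101: sizes 100, 22 bp.

100 bp, 22 bp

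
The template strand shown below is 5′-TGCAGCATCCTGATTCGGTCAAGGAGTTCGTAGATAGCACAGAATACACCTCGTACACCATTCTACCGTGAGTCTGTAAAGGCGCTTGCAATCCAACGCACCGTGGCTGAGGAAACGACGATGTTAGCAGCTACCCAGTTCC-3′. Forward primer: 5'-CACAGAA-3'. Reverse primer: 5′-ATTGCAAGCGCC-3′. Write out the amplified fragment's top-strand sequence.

5'-CACAGAATACACCTCGTACACCATTCTACCGTGAGTCTGTAAAGGCGCTTGCAAT-3'

Forward primer CACAGAA is found on the top strand at positions 38–44.
Taking the reverse complement of ATTGCAAGCGCC gives GGCGCTTGCAAT, found at positions 81–92 on the template; the primer anneals here to the top strand with its 3' end pointing upstream.
The product is the template from position 38 through 92 (55 bp).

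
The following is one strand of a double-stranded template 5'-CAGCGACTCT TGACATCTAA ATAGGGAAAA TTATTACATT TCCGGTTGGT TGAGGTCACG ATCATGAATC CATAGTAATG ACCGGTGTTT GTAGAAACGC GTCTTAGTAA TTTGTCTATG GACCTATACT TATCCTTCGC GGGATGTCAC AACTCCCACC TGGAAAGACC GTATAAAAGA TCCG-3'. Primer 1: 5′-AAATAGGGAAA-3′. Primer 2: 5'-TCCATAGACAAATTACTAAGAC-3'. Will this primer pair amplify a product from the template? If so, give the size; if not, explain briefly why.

Yes — a 104 bp product.

Primer 1 (AAATAGGGAAA) matches the top strand at positions 19–29; it acts as a forward primer.
Primer 2's reverse complement is GTCTTAGTAATTTGTCTATGGA, matching the top strand at positions 101–122; it acts as a reverse primer.
The 3' ends face each other across positions 19–122, giving a 104 bp product.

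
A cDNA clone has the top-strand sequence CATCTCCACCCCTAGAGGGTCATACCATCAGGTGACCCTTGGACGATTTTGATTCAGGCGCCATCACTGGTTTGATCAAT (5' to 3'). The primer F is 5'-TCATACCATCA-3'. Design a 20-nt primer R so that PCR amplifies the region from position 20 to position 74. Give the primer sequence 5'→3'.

The product's 3' end on the top strand is position 74.
The reverse primer anneals to the top strand over positions 55–74, i.e. to CAGGCGCCATCACTGGTTTG.
Its sequence written 5'→3' is the reverse complement: CAAACCAGTGATGGCGCCTG.

5'-CAAACCAGTGATGGCGCCTG-3'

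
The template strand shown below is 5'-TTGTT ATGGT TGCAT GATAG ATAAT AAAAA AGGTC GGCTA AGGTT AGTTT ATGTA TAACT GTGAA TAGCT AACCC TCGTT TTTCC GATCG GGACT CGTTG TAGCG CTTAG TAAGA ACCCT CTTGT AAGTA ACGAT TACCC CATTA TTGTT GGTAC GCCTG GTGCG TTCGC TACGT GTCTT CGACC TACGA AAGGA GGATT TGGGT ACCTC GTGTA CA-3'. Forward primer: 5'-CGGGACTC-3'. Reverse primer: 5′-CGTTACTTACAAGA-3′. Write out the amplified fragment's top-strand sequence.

5'-CGGGACTCGTTGTAGCGCTTAGTAAGAACCCTCTTGTAAGTAACG-3'

The forward primer matches the template at positions 89–96.
Taking the reverse complement of CGTTACTTACAAGA gives TCTTGTAAGTAACG, found at positions 120–133 on the template; the primer anneals here to the top strand with its 3' end pointing upstream.
The product is the template from position 89 through 133 (45 bp).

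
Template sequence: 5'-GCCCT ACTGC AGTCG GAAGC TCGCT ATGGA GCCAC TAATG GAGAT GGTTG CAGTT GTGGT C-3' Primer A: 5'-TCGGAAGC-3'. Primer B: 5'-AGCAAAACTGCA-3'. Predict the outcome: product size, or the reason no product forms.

Primer B (AGCAAAACTGCA) does not match the top strand, and its reverse complement TGCAGTTTTGCT does not match either.
With no annealing site for primer B, no amplification occurs.

No product — primer B has no binding site in the template.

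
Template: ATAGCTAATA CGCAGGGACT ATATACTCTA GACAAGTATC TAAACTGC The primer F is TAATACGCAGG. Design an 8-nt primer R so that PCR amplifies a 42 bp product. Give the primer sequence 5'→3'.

5'-CAGTTTAG-3'

The forward primer binds at positions 6–16, so a 42 bp product ends at position 6 + 42 − 1 = 47.
The reverse primer anneals to the top strand over positions 40–47, i.e. to CTAAACTG.
Its sequence written 5'→3' is the reverse complement: CAGTTTAG.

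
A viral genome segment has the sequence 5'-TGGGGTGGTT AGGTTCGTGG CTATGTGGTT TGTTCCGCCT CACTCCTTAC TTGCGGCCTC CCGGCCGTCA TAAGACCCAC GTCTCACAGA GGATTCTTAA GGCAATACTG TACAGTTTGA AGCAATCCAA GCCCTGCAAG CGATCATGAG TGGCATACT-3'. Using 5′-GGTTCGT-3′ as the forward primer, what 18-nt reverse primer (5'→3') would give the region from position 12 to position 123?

The product's 3' end on the top strand is position 123.
The reverse primer anneals to the top strand over positions 106–123, i.e. to TACTGTACAGTTTGAAGC.
Its sequence written 5'→3' is the reverse complement: GCTTCAAACTGTACAGTA.

5'-GCTTCAAACTGTACAGTA-3'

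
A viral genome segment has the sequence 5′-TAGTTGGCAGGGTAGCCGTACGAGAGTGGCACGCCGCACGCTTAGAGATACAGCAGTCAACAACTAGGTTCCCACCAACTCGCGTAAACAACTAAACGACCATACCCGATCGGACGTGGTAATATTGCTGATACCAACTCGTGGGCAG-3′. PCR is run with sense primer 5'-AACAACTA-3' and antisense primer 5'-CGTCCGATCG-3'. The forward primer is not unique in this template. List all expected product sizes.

58 bp, 30 bp

The forward primer AACAACTA matches the top strand at positions 59–66, 87–94.
The reverse primer's reverse complement is CGATCGGACG, matching at positions 107–116.
Each forward site pairs with the reverse site to give a product ending at position 116: sizes 58, 30 bp.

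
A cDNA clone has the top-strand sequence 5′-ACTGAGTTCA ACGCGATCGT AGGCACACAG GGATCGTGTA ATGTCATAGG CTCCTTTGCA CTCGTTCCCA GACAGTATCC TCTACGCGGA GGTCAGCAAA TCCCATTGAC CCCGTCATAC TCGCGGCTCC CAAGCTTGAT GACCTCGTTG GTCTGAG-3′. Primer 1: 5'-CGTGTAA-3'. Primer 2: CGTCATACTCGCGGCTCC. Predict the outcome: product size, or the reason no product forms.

No product — both primers anneal to the same strand and extend in the same direction.

Primer 1 (CGTGTAA) matches the top strand at positions 35–41 (3' end points downstream).
Primer 2 (CGTCATACTCGCGGCTCC) also matches the top strand directly, at positions 113–130 — its reverse complement GGAGCCGCGAGTATGACG is not present.
Both primers anneal to the bottom strand with 3' ends pointing the same way, so neither can prime synthesis back toward the other.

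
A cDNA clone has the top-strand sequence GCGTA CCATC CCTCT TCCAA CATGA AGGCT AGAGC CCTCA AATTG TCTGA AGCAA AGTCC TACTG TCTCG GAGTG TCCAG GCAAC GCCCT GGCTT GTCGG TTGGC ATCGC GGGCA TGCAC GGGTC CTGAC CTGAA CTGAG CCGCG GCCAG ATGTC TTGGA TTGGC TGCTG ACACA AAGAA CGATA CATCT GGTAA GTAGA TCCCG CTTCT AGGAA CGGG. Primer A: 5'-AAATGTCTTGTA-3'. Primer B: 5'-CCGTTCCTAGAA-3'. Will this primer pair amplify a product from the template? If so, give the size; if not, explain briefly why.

Primer A (AAATGTCTTGTA) does not match the top strand, and its reverse complement TACAAGACATTT does not match either.
With no annealing site for primer A, no amplification occurs.

No product — primer A has no binding site in the template.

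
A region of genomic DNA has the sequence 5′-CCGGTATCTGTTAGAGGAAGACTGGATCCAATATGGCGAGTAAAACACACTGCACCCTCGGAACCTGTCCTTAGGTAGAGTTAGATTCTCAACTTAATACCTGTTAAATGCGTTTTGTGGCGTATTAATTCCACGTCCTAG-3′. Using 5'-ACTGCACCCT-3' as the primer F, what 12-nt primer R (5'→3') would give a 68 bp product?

5'-AAAACGCATTTA-3'

The forward primer binds at positions 49–58, so a 68 bp product ends at position 49 + 68 − 1 = 116.
The reverse primer anneals to the top strand over positions 105–116, i.e. to TAAATGCGTTTT.
Its sequence written 5'→3' is the reverse complement: AAAACGCATTTA.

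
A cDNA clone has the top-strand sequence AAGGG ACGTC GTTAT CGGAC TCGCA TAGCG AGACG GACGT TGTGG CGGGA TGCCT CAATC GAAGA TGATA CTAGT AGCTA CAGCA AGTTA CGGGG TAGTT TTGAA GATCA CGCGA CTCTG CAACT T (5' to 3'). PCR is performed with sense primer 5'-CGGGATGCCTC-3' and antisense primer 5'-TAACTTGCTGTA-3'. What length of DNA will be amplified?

The forward primer matches the template at positions 46–56.
The reverse primer's reverse complement is TACAGCAAGTTA, which matches the template at positions 79–90.
The product runs from position 46 to position 90, so its length is 90 − 46 + 1 = 45 bp.

45 bp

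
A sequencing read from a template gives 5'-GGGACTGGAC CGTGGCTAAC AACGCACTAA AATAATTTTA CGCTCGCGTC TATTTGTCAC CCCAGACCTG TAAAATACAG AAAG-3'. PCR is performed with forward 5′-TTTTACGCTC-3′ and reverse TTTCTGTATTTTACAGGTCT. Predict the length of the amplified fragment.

48 bp

Forward primer TTTTACGCTC is found on the top strand at positions 36–45.
Reverse complement of the reverse primer: AGACCTGTAAAATACAGAAA. This occurs on the top strand at positions 64–83.
Amplicon spans positions 36–83: 48 bp.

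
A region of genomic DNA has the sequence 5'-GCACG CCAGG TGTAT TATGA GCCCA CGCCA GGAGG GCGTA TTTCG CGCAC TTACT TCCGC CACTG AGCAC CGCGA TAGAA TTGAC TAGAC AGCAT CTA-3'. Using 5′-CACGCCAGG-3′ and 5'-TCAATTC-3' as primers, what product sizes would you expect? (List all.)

83 bp, 61 bp

The forward primer CACGCCAGG matches the top strand at positions 2–10, 24–32.
The reverse primer's reverse complement is GAATTGA, matching at positions 78–84.
Each forward site pairs with the reverse site to give a product ending at position 84: sizes 83, 61 bp.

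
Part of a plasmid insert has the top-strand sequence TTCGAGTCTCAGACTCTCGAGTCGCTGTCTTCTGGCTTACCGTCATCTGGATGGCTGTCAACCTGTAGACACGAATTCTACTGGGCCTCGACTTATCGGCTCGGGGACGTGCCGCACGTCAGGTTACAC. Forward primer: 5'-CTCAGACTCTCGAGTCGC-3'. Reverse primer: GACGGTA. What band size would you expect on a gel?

37 bp

The forward primer matches the template at positions 8–25.
Reverse complement of the reverse primer: TACCGTC. This occurs on the top strand at positions 38–44.
Amplicon spans positions 8–44: 37 bp.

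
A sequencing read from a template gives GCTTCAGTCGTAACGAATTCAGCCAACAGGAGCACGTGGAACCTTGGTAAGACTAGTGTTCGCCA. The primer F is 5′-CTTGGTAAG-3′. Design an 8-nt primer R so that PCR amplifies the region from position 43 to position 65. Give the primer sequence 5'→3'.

5'-TGGCGAAC-3'

The product's 3' end on the top strand is position 65.
The reverse primer anneals to the top strand over positions 58–65, i.e. to GTTCGCCA.
Its sequence written 5'→3' is the reverse complement: TGGCGAAC.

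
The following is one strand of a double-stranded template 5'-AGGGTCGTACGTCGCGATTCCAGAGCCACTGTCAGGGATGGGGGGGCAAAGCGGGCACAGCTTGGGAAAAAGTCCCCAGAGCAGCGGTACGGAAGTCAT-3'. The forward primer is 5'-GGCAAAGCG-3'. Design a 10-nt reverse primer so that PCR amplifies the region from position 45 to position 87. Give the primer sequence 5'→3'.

The product's 3' end on the top strand is position 87.
The reverse primer anneals to the top strand over positions 78–87, i.e. to AGAGCAGCGG.
Its sequence written 5'→3' is the reverse complement: CCGCTGCTCT.

5'-CCGCTGCTCT-3'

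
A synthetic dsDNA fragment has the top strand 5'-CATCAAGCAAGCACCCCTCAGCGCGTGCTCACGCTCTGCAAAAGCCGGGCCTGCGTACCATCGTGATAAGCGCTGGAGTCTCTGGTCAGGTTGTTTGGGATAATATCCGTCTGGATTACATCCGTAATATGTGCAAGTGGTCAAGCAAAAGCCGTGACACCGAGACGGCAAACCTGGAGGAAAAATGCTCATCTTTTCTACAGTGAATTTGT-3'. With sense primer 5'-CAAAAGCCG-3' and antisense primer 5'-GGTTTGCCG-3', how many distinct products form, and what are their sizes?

Two products: 136 bp, 29 bp

The forward primer CAAAAGCCG matches the top strand at positions 39–47, 146–154.
The reverse primer's reverse complement is CGGCAAACC, matching at positions 166–174.
Each forward site pairs with the reverse site to give a product ending at position 174: sizes 136, 29 bp.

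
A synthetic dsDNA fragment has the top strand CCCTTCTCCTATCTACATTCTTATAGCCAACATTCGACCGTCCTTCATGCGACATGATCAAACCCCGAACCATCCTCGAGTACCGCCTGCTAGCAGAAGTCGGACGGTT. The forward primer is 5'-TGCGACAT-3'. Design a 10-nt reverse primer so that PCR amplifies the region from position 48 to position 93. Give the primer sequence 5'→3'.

The product's 3' end on the top strand is position 93.
The reverse primer anneals to the top strand over positions 84–93, i.e. to CGCCTGCTAG.
Its sequence written 5'→3' is the reverse complement: CTAGCAGGCG.

5'-CTAGCAGGCG-3'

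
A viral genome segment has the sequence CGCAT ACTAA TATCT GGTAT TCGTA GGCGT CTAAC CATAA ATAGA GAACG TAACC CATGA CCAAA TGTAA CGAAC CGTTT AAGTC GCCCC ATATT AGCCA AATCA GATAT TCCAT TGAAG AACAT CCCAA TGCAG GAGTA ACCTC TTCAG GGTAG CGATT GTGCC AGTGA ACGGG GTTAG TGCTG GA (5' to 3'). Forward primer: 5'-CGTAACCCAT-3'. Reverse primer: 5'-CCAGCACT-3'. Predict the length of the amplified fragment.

Forward primer CGTAACCCAT is found on the top strand at positions 49–58.
Taking the reverse complement of CCAGCACT gives AGTGCTGG, found at positions 179–186 on the template; the primer anneals here to the top strand with its 3' end pointing upstream.
The product runs from position 49 to position 186, so its length is 186 − 49 + 1 = 138 bp.

138 bp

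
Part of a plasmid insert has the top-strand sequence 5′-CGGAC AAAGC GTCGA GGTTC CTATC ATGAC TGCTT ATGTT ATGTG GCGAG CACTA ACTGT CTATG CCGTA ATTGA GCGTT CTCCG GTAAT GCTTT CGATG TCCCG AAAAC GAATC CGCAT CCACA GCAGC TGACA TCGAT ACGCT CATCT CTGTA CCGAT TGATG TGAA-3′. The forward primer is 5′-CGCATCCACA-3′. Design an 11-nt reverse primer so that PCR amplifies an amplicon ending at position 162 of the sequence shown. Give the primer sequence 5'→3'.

5'-CAATCGGTACA-3'

The forward primer binds at positions 116–125; the product's 3' end on the top strand is position 162.
The reverse primer anneals to the top strand over positions 152–162, i.e. to TGTACCGATTG.
Its sequence written 5'→3' is the reverse complement: CAATCGGTACA.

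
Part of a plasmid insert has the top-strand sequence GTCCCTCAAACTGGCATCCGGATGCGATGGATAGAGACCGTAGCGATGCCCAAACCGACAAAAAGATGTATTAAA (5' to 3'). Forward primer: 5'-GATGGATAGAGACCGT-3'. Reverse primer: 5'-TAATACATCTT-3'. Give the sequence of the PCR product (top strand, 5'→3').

Forward primer GATGGATAGAGACCGT is found on the top strand at positions 26–41.
The reverse primer's reverse complement is AAGATGTATTA, which matches the template at positions 63–73.
The product is the template from position 26 through 73 (48 bp).

5'-GATGGATAGAGACCGTAGCGATGCCCAAACCGACAAAAAGATGTATTA-3'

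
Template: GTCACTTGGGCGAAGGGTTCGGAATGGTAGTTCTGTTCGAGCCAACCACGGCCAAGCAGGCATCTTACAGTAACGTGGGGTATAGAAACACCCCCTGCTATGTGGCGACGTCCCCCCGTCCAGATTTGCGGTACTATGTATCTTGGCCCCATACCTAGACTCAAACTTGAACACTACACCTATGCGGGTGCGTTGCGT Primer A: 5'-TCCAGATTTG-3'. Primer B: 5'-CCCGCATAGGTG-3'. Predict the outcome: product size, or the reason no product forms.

Primer A (TCCAGATTTG) matches the top strand at positions 119–128; it acts as a forward primer.
Primer B's reverse complement is CACCTATGCGGG, matching the top strand at positions 177–188; it acts as a reverse primer.
The 3' ends face each other across positions 119–188, giving a 70 bp product.

Yes — a 70 bp product.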